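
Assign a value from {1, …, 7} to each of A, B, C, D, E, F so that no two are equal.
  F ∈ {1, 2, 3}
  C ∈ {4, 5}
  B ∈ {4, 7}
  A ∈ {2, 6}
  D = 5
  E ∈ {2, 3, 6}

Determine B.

7

D has just one choice, so D = 5. Remove 5 from C.
C has just one choice, so C = 4. Eliminate 4 elsewhere: B.
So B = 7.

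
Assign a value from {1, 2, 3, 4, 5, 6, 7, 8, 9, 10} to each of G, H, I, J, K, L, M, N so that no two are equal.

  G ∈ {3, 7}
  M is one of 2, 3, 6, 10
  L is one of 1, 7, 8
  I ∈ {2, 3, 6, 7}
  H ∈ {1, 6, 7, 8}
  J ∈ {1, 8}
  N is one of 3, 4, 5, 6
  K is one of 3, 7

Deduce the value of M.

10

G and K between them cover only {3, 7} — a naked pair. Remove those values from H, I, L, M, N.
J and L between them cover only {1, 8} — a naked pair. Remove those values from H.
H must be 6 (only option left). So I, M, N can't be 6.
I has just one choice, so I = 2. Eliminate 2 elsewhere: M.
So M = 10.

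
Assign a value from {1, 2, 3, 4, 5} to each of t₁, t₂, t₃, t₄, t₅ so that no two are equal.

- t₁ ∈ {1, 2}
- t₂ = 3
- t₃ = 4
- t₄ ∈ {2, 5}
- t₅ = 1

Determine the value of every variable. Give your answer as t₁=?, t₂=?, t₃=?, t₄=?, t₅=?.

t₁=2, t₂=3, t₃=4, t₄=5, t₅=1

t₂ must be 3 (only option left).
t₃'s domain is down to {4}, so t₃ = 4.
t₅ has just one choice, so t₅ = 1. Remove 1 from t₁.
That leaves t₁ = 2. Eliminate 2 elsewhere: t₄.
t₄ must be 5 (only option left).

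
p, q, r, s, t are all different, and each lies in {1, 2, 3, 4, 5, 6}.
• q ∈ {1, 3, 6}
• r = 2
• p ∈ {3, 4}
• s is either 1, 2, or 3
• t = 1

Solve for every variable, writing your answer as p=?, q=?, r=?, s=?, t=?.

p=4, q=6, r=2, s=3, t=1

r must be 2 (only option left). Eliminate 2 elsewhere: s.
t has just one choice, so t = 1. So q, s can't be 1.
s's domain is down to {3}, so s = 3. Remove 3 from p, q.
That leaves p = 4.
q must be 6 (only option left).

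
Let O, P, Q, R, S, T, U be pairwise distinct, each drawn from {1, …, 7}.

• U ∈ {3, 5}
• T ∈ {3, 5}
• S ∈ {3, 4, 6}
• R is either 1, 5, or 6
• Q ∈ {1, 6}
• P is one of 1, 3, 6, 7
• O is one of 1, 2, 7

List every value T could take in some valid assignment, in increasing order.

Among the 7 variables, 2 fits only O (and all 7 values in {1, 2, 3, 4, 5, 6, 7} must be used), so O = 2.
The 6 still-open variables together cover exactly {1, 3, 4, 5, 6, 7} — 6 values for 6 variables — and 4 appears only in S's list, so S = 4.
The 5 still-open variables draw from only 5 values {1, 3, 5, 6, 7}, so each is used; only P can be 7, hence P = 7.
The 2 variables T and U are confined to {3, 5}, which locks those values in; drop them from R.
No further eliminations apply; T can still be any of 3, 5.

3, 5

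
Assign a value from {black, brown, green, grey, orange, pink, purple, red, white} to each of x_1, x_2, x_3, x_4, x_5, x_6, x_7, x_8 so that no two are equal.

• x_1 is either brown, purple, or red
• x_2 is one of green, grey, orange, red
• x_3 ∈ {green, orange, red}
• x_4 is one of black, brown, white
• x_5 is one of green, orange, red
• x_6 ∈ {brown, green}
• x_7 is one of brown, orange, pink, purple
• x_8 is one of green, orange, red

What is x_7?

pink

x_3, x_5, x_8 between them cover only {green, orange, red} — a naked triple. Remove those values from x_1, x_2, x_6, x_7.
x_2 has just one choice, so x_2 = grey.
That leaves x_6 = brown. So x_1, x_4, x_7 can't be brown.
x_1 has just one choice, so x_1 = purple. Strike purple from x_7.
So x_7 = pink.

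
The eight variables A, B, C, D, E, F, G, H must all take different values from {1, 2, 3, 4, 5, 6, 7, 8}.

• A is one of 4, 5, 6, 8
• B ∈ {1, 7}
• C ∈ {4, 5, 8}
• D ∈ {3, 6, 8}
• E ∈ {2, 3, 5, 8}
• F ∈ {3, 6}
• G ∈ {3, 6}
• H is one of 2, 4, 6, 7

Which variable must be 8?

The 8 variables together cover exactly {1, 2, 3, 4, 5, 6, 7, 8} — 8 values for 8 variables — and 1 appears only in B's list, so B = 1.
The 7 still-open variables draw from only 7 values {2, 3, 4, 5, 6, 7, 8}, so each is used; only H can be 7, hence H = 7.
The 6 still-open variables together cover exactly {2, 3, 4, 5, 6, 8} — 6 values for 6 variables — and 2 appears only in E's list, so E = 2.
F and G share exactly the 2 values {3, 6}; by pigeonhole those values go to them, so strike 3, 6 from A, D.
So 8 goes to D.

D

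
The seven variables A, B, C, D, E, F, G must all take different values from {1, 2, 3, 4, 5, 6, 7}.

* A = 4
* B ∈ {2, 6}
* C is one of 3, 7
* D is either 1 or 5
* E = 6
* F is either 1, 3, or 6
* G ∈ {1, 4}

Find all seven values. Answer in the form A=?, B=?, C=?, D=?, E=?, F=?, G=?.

A must be 4 (only option left). Eliminate 4 elsewhere: G.
That leaves E = 6. So B, F can't be 6.
That leaves G = 1. So D, F can't be 1.
B's domain is down to {2}, so B = 2.
D has just one choice, so D = 5.
That leaves F = 3. So C can't be 3.
C has just one choice, so C = 7.

A=4, B=2, C=7, D=5, E=6, F=3, G=1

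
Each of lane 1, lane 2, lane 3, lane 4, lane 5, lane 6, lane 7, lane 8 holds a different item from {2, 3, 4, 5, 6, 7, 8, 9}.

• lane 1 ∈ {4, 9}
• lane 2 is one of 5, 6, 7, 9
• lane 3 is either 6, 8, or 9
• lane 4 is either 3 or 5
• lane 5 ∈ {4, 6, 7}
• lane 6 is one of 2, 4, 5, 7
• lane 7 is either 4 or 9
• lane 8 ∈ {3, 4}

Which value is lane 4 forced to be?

The 8 variables together cover exactly {2, 3, 4, 5, 6, 7, 8, 9} — 8 values for 8 variables — and 2 appears only in lane 6's list, so lane 6 = 2.
Among the 7 still-open variables, 8 fits only lane 3 (and all 7 values in {3, 4, 5, 6, 7, 8, 9} must be used), so lane 3 = 8.
lane 1 and lane 7 share exactly the 2 values {4, 9}; by pigeonhole those values go to them, so strike 4, 9 from lane 2, lane 5, lane 8.
That leaves lane 8 = 3. So lane 4 can't be 3.
So lane 4 = 5.

5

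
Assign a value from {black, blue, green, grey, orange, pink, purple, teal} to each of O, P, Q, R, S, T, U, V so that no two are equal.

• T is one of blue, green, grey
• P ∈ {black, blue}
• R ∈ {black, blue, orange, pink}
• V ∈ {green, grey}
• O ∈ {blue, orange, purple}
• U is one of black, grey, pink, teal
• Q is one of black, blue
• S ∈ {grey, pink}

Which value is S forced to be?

pink

Among the 8 variables, purple fits only O (and all 8 values in {black, blue, green, grey, orange, pink, purple, teal} must be used), so O = purple.
The 7 still-open variables draw from only 7 values {black, blue, green, grey, orange, pink, teal}, so each is used; only R can be orange, hence R = orange.
The 6 still-open variables together cover exactly {black, blue, green, grey, pink, teal} — 6 values for 6 variables — and teal appears only in U's list, so U = teal.
The 5 still-open variables together cover exactly {black, blue, green, grey, pink} — 5 values for 5 variables — and pink appears only in S's list, so S = pink.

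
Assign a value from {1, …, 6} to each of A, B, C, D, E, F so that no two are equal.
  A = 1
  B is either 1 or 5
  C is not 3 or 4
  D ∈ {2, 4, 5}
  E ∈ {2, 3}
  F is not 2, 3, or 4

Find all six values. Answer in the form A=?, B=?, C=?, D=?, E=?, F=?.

A's domain is down to {1}, so A = 1. Strike 1 from B, C, F.
B's domain is down to {5}, so B = 5. Remove 5 from C, D, F.
F's domain is down to {6}, so F = 6. So C can't be 6.
That leaves C = 2. Eliminate 2 elsewhere: D, E.
That leaves D = 4.
That leaves E = 3.

A=1, B=5, C=2, D=4, E=3, F=6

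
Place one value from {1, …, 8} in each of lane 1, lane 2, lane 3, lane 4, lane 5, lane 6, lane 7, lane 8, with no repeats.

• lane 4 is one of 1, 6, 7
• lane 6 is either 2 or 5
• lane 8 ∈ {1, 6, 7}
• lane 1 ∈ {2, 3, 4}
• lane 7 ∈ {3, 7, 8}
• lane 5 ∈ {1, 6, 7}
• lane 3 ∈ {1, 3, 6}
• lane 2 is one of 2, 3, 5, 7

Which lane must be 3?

Among the 8 variables, 4 fits only lane 1 (and all 8 values in {1, 2, 3, 4, 5, 6, 7, 8} must be used), so lane 1 = 4.
Among the 7 still-open variables, 8 fits only lane 7 (and all 7 values in {1, 2, 3, 5, 6, 7, 8} must be used), so lane 7 = 8.
lane 4, lane 5, lane 8 between them cover only {1, 6, 7} — a naked triple. Remove those values from lane 2, lane 3.
So 3 goes to lane 3.

lane 3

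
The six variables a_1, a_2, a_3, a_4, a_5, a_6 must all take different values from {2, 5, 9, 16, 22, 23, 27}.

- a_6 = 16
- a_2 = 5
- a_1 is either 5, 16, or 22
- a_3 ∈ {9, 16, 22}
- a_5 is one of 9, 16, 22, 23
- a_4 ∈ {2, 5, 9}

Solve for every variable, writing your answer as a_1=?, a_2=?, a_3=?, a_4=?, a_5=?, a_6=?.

a_1=22, a_2=5, a_3=9, a_4=2, a_5=23, a_6=16

a_2 must be 5 (only option left). Remove 5 from a_1, a_4.
a_6 has just one choice, so a_6 = 16. Eliminate 16 elsewhere: a_1, a_3, a_5.
a_1's domain is down to {22}, so a_1 = 22. Eliminate 22 elsewhere: a_3, a_5.
a_3's domain is down to {9}, so a_3 = 9. Eliminate 9 elsewhere: a_4, a_5.
That leaves a_4 = 2.
a_5's domain is down to {23}, so a_5 = 23.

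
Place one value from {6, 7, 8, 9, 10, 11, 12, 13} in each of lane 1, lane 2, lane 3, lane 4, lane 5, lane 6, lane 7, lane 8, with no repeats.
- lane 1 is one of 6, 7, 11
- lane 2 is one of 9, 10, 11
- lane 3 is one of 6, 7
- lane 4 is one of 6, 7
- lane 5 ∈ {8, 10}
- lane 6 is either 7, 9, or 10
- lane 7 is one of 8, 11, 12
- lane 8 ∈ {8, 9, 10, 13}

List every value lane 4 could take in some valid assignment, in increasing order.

6, 7

The 8 variables draw from only 8 values {6, 7, 8, 9, 10, 11, 12, 13}, so each is used; only lane 7 can be 12, hence lane 7 = 12.
Among the 7 still-open variables, 13 fits only lane 8 (and all 7 values in {6, 7, 8, 9, 10, 11, 13} must be used), so lane 8 = 13.
Among the 6 still-open variables, 8 fits only lane 5 (and all 6 values in {6, 7, 8, 9, 10, 11} must be used), so lane 5 = 8.
lane 3 and lane 4 between them cover only {6, 7} — a naked pair. Remove those values from lane 1, lane 6.
lane 1's domain is down to {11}, so lane 1 = 11. Strike 11 from lane 2.
No further eliminations apply; lane 4 can still be any of 6, 7.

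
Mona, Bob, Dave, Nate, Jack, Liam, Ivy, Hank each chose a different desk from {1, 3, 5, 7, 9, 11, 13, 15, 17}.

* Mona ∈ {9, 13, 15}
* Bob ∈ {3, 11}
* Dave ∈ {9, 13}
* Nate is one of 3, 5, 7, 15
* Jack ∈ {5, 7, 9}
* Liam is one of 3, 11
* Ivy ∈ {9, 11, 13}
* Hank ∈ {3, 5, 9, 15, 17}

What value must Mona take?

The 8 variables together cover exactly {3, 5, 7, 9, 11, 13, 15, 17} — 8 values for 8 variables — and 17 appears only in Hank's list, so Hank = 17.
Bob and Liam share exactly the 2 values {3, 11}; by pigeonhole those values go to them, so strike 3, 11 from Nate, Ivy.
The 2 variables Dave and Ivy are confined to {9, 13}, which locks those values in; drop them from Mona, Jack.
So Mona = 15.

15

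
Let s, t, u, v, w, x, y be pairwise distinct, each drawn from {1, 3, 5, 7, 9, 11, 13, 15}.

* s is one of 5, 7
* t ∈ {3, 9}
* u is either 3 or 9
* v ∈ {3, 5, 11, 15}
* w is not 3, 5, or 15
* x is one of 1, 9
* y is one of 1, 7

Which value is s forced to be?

5

t and u between them cover only {3, 9} — a naked pair. Remove those values from v, w, x.
That leaves x = 1. Remove 1 from w, y.
y has just one choice, so y = 7. Eliminate 7 elsewhere: s, w.
So s = 5.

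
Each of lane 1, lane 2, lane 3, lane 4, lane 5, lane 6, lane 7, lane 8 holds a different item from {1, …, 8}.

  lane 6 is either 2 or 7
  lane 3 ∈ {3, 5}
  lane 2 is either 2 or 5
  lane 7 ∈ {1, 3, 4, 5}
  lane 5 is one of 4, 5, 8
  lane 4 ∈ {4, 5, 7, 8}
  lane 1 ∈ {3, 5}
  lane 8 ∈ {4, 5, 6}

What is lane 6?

The 8 variables draw from only 8 values {1, 2, 3, 4, 5, 6, 7, 8}, so each is used; only lane 7 can be 1, hence lane 7 = 1.
The 7 still-open variables draw from only 7 values {2, 3, 4, 5, 6, 7, 8}, so each is used; only lane 8 can be 6, hence lane 8 = 6.
lane 1 and lane 3 between them cover only {3, 5} — a naked pair. Remove those values from lane 2, lane 4, lane 5.
lane 2 has just one choice, so lane 2 = 2. Remove 2 from lane 6.
So lane 6 = 7.

7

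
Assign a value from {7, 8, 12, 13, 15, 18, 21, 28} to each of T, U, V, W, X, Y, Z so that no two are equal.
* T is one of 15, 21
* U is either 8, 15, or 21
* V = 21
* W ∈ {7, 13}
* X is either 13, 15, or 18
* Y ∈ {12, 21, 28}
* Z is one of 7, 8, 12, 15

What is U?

8

V must be 21 (only option left). Eliminate 21 elsewhere: T, U, Y.
That leaves T = 15. Eliminate 15 elsewhere: U, X, Z.
So U = 8.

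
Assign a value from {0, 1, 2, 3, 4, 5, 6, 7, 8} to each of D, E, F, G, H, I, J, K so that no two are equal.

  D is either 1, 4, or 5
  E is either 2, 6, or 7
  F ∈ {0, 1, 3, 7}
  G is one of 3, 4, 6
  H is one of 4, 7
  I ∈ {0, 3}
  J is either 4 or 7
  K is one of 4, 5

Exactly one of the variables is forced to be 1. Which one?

D

The 8 variables draw from only 8 values {0, 1, 2, 3, 4, 5, 6, 7}, so each is used; only E can be 2, hence E = 2.
The 7 still-open variables draw from only 7 values {0, 1, 3, 4, 5, 6, 7}, so each is used; only G can be 6, hence G = 6.
H and J share exactly the 2 values {4, 7}; by pigeonhole those values go to them, so strike 4, 7 from D, F, K.
K's domain is down to {5}, so K = 5. Eliminate 5 elsewhere: D.
So 1 goes to D.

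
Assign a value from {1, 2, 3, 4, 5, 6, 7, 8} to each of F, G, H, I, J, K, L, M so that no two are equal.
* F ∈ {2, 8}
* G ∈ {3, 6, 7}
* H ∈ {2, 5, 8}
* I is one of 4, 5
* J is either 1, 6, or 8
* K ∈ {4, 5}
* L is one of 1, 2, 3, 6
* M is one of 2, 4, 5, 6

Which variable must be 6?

The 8 variables together cover exactly {1, 2, 3, 4, 5, 6, 7, 8} — 8 values for 8 variables — and 7 appears only in G's list, so G = 7.
Among the 7 still-open variables, 3 fits only L (and all 7 values in {1, 2, 3, 4, 5, 6, 8} must be used), so L = 3.
The 6 still-open variables draw from only 6 values {1, 2, 4, 5, 6, 8}, so each is used; only J can be 1, hence J = 1.
The 5 still-open variables together cover exactly {2, 4, 5, 6, 8} — 5 values for 5 variables — and 6 appears only in M's list, so M = 6.

M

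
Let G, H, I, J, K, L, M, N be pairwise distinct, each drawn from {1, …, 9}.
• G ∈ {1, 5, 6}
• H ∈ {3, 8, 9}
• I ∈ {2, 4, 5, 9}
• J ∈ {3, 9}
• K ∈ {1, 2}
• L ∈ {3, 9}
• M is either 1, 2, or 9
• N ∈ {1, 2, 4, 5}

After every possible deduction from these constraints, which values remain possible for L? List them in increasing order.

3, 9

The 8 variables draw from only 8 values {1, 2, 3, 4, 5, 6, 8, 9}, so each is used; only G can be 6, hence G = 6.
The 7 still-open variables together cover exactly {1, 2, 3, 4, 5, 8, 9} — 7 values for 7 variables — and 8 appears only in H's list, so H = 8.
The 2 variables J and L are confined to {3, 9}, which locks those values in; drop them from I, M.
The 2 variables K and M are confined to {1, 2}, which locks those values in; drop them from I, N.
No further eliminations apply; L can still be any of 3, 9.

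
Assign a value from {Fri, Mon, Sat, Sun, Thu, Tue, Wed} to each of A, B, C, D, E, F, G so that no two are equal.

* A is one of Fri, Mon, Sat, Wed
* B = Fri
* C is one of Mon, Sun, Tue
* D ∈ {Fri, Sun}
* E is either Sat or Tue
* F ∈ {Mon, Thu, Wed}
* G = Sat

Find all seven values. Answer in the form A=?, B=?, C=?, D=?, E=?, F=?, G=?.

B has just one choice, so B = Fri. Strike Fri from A, D.
D's domain is down to {Sun}, so D = Sun. Remove Sun from C.
G has just one choice, so G = Sat. Strike Sat from A, E.
E's domain is down to {Tue}, so E = Tue. Remove Tue from C.
That leaves C = Mon. Remove Mon from A, F.
That leaves A = Wed. Eliminate Wed elsewhere: F.
F's domain is down to {Thu}, so F = Thu.

A=Wed, B=Fri, C=Mon, D=Sun, E=Tue, F=Thu, G=Sat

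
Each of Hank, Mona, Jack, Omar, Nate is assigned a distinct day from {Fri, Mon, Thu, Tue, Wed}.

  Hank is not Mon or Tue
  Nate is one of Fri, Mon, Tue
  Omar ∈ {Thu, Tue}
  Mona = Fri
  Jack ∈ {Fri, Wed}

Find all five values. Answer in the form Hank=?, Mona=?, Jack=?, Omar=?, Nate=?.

Hank=Thu, Mona=Fri, Jack=Wed, Omar=Tue, Nate=Mon

Mona has just one choice, so Mona = Fri. Strike Fri from Hank, Jack, Nate.
Jack must be Wed (only option left). Strike Wed from Hank.
That leaves Hank = Thu. Strike Thu from Omar.
Omar's domain is down to {Tue}, so Omar = Tue. So Nate can't be Tue.
Nate's domain is down to {Mon}, so Nate = Mon.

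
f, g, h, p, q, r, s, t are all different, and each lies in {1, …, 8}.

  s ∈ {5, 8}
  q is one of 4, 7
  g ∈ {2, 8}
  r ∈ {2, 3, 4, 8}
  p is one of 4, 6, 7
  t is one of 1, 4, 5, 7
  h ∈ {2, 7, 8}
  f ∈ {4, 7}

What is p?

The 8 variables draw from only 8 values {1, 2, 3, 4, 5, 6, 7, 8}, so each is used; only t can be 1, hence t = 1.
The 7 still-open variables draw from only 7 values {2, 3, 4, 5, 6, 7, 8}, so each is used; only r can be 3, hence r = 3.
The 6 still-open variables together cover exactly {2, 4, 5, 6, 7, 8} — 6 values for 6 variables — and 5 appears only in s's list, so s = 5.
The 5 still-open variables together cover exactly {2, 4, 6, 7, 8} — 5 values for 5 variables — and 6 appears only in p's list, so p = 6.

6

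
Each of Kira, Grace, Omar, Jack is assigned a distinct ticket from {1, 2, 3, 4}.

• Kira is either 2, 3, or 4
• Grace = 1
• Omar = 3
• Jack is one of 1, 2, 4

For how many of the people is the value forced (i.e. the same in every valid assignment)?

2

Grace's domain is down to {1}, so Grace = 1. Strike 1 from Jack.
Omar must be 3 (only option left). So Kira can't be 3.
Determined: Grace=1, Omar=3. The other people each still have more than one consistent value. That makes 2.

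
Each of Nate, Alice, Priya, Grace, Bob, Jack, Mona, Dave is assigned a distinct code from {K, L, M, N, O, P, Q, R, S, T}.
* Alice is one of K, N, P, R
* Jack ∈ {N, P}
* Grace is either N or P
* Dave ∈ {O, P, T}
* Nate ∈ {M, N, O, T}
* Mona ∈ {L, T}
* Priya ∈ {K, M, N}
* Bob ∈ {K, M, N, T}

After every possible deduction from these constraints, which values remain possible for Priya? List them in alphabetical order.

K, M

The 8 variables draw from only 8 values {K, L, M, N, O, P, R, T}, so each is used; only Mona can be L, hence Mona = L.
Among the 7 still-open variables, R fits only Alice (and all 7 values in {K, M, N, O, P, R, T} must be used), so Alice = R.
Grace and Jack share exactly the 2 values {N, P}; by pigeonhole those values go to them, so strike N, P from Nate, Priya, Bob, Dave.
No further eliminations apply; Priya can still be any of K, M.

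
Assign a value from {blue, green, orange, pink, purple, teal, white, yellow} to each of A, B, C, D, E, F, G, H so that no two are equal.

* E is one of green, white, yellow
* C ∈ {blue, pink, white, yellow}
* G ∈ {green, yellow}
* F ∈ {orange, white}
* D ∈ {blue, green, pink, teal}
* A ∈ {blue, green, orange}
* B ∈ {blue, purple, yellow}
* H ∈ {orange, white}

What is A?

blue

The 8 variables together cover exactly {blue, green, orange, pink, purple, teal, white, yellow} — 8 values for 8 variables — and purple appears only in B's list, so B = purple.
The 7 still-open variables draw from only 7 values {blue, green, orange, pink, teal, white, yellow}, so each is used; only D can be teal, hence D = teal.
Among the 6 still-open variables, pink fits only C (and all 6 values in {blue, green, orange, pink, white, yellow} must be used), so C = pink.
Among the 5 still-open variables, blue fits only A (and all 5 values in {blue, green, orange, white, yellow} must be used), so A = blue.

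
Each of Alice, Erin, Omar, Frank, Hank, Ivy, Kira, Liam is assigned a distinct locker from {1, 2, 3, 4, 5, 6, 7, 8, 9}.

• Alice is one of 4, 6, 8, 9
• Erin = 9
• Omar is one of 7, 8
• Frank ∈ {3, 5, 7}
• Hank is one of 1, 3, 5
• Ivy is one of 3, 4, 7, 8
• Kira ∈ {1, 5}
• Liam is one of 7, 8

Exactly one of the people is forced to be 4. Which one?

Ivy

Erin has just one choice, so Erin = 9. Eliminate 9 elsewhere: Alice.
The 7 still-open variables together cover exactly {1, 3, 4, 5, 6, 7, 8} — 7 values for 7 variables — and 6 appears only in Alice's list, so Alice = 6.
Among the 6 still-open variables, 4 fits only Ivy (and all 6 values in {1, 3, 4, 5, 7, 8} must be used), so Ivy = 4.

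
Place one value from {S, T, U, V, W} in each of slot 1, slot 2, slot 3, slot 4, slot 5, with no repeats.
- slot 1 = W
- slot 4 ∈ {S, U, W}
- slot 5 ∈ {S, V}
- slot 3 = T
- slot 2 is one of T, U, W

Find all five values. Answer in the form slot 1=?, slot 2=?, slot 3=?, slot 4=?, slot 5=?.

slot 1 has just one choice, so slot 1 = W. So slot 2, slot 4 can't be W.
That leaves slot 3 = T. Eliminate T elsewhere: slot 2.
slot 2's domain is down to {U}, so slot 2 = U. Strike U from slot 4.
slot 4's domain is down to {S}, so slot 4 = S. So slot 5 can't be S.
That leaves slot 5 = V.

slot 1=W, slot 2=U, slot 3=T, slot 4=S, slot 5=V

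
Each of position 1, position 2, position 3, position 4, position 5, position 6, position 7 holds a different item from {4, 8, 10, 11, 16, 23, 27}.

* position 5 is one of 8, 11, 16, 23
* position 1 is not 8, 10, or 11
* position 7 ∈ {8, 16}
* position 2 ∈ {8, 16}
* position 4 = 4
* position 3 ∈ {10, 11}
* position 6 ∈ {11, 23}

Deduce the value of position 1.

position 4 has just one choice, so position 4 = 4. Eliminate 4 elsewhere: position 1.
The 6 still-open variables draw from only 6 values {8, 10, 11, 16, 23, 27}, so each is used; only position 3 can be 10, hence position 3 = 10.
The 5 still-open variables draw from only 5 values {8, 11, 16, 23, 27}, so each is used; only position 1 can be 27, hence position 1 = 27.

27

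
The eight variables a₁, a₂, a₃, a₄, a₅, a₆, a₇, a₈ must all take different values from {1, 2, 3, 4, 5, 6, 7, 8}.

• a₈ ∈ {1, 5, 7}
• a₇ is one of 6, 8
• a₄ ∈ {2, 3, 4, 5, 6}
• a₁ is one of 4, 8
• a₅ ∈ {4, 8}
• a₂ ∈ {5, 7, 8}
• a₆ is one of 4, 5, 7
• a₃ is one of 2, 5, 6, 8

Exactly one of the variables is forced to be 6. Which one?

a₇

Among the 8 variables, 1 fits only a₈ (and all 8 values in {1, 2, 3, 4, 5, 6, 7, 8} must be used), so a₈ = 1.
The 7 still-open variables draw from only 7 values {2, 3, 4, 5, 6, 7, 8}, so each is used; only a₄ can be 3, hence a₄ = 3.
Among the 6 still-open variables, 2 fits only a₃ (and all 6 values in {2, 4, 5, 6, 7, 8} must be used), so a₃ = 2.
Among the 5 still-open variables, 6 fits only a₇ (and all 5 values in {4, 5, 6, 7, 8} must be used), so a₇ = 6.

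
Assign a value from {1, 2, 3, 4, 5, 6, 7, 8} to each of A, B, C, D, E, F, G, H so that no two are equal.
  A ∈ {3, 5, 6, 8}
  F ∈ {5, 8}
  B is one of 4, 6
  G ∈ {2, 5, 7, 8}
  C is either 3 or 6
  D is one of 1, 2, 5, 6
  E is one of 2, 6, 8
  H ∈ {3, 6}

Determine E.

2

The 8 variables together cover exactly {1, 2, 3, 4, 5, 6, 7, 8} — 8 values for 8 variables — and 1 appears only in D's list, so D = 1.
The 7 still-open variables draw from only 7 values {2, 3, 4, 5, 6, 7, 8}, so each is used; only B can be 4, hence B = 4.
Among the 6 still-open variables, 7 fits only G (and all 6 values in {2, 3, 5, 6, 7, 8} must be used), so G = 7.
The 5 still-open variables together cover exactly {2, 3, 5, 6, 8} — 5 values for 5 variables — and 2 appears only in E's list, so E = 2.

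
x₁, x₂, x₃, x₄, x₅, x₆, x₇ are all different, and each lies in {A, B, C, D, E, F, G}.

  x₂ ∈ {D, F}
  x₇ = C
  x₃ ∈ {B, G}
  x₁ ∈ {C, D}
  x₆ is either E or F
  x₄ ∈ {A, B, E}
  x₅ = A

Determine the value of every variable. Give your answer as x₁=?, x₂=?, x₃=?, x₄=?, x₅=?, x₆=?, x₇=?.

x₁=D, x₂=F, x₃=G, x₄=B, x₅=A, x₆=E, x₇=C

x₅ has just one choice, so x₅ = A. Remove A from x₄.
x₇ must be C (only option left). So x₁ can't be C.
x₁ has just one choice, so x₁ = D. Eliminate D elsewhere: x₂.
x₂ has just one choice, so x₂ = F. Strike F from x₆.
x₆'s domain is down to {E}, so x₆ = E. So x₄ can't be E.
x₄ must be B (only option left). Eliminate B elsewhere: x₃.
That leaves x₃ = G.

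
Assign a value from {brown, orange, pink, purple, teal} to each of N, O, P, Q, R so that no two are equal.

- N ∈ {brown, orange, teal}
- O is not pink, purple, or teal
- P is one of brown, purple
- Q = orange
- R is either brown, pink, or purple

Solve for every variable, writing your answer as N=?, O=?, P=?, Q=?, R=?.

Q has just one choice, so Q = orange. Strike orange from N, O.
O's domain is down to {brown}, so O = brown. Strike brown from N, P, R.
P has just one choice, so P = purple. Remove purple from R.
R must be pink (only option left).
N has just one choice, so N = teal.

N=teal, O=brown, P=purple, Q=orange, R=pink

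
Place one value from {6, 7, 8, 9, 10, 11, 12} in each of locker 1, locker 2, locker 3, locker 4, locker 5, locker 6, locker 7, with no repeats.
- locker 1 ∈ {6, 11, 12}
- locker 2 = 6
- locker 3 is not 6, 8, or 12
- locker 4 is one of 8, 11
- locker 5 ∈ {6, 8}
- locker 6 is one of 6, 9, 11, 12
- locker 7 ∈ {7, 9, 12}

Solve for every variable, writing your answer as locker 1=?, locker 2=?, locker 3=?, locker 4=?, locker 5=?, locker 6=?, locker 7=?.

locker 2's domain is down to {6}, so locker 2 = 6. Eliminate 6 elsewhere: locker 1, locker 5, locker 6.
locker 5 has just one choice, so locker 5 = 8. Eliminate 8 elsewhere: locker 4.
locker 4 must be 11 (only option left). Eliminate 11 elsewhere: locker 1, locker 3, locker 6.
locker 1's domain is down to {12}, so locker 1 = 12. Remove 12 from locker 6, locker 7.
locker 6 must be 9 (only option left). Remove 9 from locker 3, locker 7.
locker 7's domain is down to {7}, so locker 7 = 7. So locker 3 can't be 7.
locker 3's domain is down to {10}, so locker 3 = 10.

locker 1=12, locker 2=6, locker 3=10, locker 4=11, locker 5=8, locker 6=9, locker 7=7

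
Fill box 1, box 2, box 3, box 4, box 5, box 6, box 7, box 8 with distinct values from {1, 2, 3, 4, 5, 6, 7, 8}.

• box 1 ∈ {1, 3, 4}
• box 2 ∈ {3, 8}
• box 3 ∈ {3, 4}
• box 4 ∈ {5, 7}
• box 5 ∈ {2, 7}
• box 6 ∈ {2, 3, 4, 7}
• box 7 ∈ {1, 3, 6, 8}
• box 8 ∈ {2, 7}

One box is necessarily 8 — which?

box 2

The 8 variables draw from only 8 values {1, 2, 3, 4, 5, 6, 7, 8}, so each is used; only box 4 can be 5, hence box 4 = 5.
Among the 7 still-open variables, 6 fits only box 7 (and all 7 values in {1, 2, 3, 4, 6, 7, 8} must be used), so box 7 = 6.
The 6 still-open variables draw from only 6 values {1, 2, 3, 4, 7, 8}, so each is used; only box 1 can be 1, hence box 1 = 1.
Among the 5 still-open variables, 8 fits only box 2 (and all 5 values in {2, 3, 4, 7, 8} must be used), so box 2 = 8.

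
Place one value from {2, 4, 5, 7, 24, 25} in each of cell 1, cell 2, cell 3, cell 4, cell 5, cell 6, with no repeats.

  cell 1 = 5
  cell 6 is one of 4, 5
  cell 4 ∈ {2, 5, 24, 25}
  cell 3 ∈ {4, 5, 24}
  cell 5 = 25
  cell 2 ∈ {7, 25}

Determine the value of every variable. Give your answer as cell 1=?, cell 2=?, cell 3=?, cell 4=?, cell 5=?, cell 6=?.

cell 1 has just one choice, so cell 1 = 5. So cell 3, cell 4, cell 6 can't be 5.
That leaves cell 5 = 25. Remove 25 from cell 2, cell 4.
That leaves cell 6 = 4. So cell 3 can't be 4.
cell 2's domain is down to {7}, so cell 2 = 7.
cell 3 has just one choice, so cell 3 = 24. Eliminate 24 elsewhere: cell 4.
That leaves cell 4 = 2.

cell 1=5, cell 2=7, cell 3=24, cell 4=2, cell 5=25, cell 6=4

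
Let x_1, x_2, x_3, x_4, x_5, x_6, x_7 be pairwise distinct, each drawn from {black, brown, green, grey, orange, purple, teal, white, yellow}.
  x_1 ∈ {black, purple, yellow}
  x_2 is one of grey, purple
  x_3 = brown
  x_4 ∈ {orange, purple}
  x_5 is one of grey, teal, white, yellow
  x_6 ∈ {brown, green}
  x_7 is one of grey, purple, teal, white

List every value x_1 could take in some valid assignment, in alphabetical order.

black, purple, yellow

x_3 has just one choice, so x_3 = brown. Remove brown from x_6.
x_6's domain is down to {green}, so x_6 = green.
No further eliminations apply; x_1 can still be any of black, purple, yellow.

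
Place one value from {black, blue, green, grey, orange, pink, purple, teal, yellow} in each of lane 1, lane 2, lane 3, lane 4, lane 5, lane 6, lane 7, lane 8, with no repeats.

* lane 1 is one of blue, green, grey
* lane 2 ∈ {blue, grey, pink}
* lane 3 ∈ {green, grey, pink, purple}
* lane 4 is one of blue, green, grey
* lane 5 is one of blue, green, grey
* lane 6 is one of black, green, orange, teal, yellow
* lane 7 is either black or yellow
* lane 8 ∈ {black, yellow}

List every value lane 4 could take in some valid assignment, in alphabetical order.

blue, green, grey

lane 7 and lane 8 between them cover only {black, yellow} — a naked pair. Remove those values from lane 6.
The 3 variables lane 1, lane 4, lane 5 are confined to {blue, green, grey}, which locks those values in; drop them from lane 2, lane 3, lane 6.
lane 2's domain is down to {pink}, so lane 2 = pink. Eliminate pink elsewhere: lane 3.
lane 3's domain is down to {purple}, so lane 3 = purple.
No further eliminations apply; lane 4 can still be any of blue, green, grey.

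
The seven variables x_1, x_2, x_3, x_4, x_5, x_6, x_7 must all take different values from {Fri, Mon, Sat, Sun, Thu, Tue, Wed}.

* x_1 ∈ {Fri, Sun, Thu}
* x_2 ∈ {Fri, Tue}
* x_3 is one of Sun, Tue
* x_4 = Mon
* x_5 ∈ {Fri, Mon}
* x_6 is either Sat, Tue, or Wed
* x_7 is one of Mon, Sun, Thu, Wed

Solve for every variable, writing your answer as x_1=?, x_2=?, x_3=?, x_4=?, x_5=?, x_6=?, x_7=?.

x_1=Thu, x_2=Tue, x_3=Sun, x_4=Mon, x_5=Fri, x_6=Sat, x_7=Wed

x_4's domain is down to {Mon}, so x_4 = Mon. Strike Mon from x_5, x_7.
x_5 must be Fri (only option left). Strike Fri from x_1, x_2.
x_2's domain is down to {Tue}, so x_2 = Tue. So x_3, x_6 can't be Tue.
That leaves x_3 = Sun. Eliminate Sun elsewhere: x_1, x_7.
x_1's domain is down to {Thu}, so x_1 = Thu. So x_7 can't be Thu.
x_7's domain is down to {Wed}, so x_7 = Wed. Strike Wed from x_6.
x_6 must be Sat (only option left).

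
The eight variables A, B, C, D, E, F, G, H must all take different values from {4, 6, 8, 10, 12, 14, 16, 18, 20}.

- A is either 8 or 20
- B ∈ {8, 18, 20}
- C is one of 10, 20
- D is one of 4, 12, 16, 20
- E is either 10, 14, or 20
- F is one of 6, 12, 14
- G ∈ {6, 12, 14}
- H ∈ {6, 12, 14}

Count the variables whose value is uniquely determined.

F, G, H between them cover only {6, 12, 14} — a naked triple. Remove those values from D, E.
C and E share exactly the 2 values {10, 20}; by pigeonhole those values go to them, so strike 10, 20 from A, B, D.
A has just one choice, so A = 8. Eliminate 8 elsewhere: B.
B has just one choice, so B = 18.
Determined: A=8, B=18. The other variables each still have more than one consistent value. That makes 2.

2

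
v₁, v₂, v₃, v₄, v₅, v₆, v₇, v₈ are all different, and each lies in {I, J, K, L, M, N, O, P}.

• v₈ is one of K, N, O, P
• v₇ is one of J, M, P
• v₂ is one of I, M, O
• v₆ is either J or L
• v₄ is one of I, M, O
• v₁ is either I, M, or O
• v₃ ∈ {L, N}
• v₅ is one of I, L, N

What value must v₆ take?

The 8 variables together cover exactly {I, J, K, L, M, N, O, P} — 8 values for 8 variables — and K appears only in v₈'s list, so v₈ = K.
The 7 still-open variables draw from only 7 values {I, J, L, M, N, O, P}, so each is used; only v₇ can be P, hence v₇ = P.
The 6 still-open variables draw from only 6 values {I, J, L, M, N, O}, so each is used; only v₆ can be J, hence v₆ = J.

J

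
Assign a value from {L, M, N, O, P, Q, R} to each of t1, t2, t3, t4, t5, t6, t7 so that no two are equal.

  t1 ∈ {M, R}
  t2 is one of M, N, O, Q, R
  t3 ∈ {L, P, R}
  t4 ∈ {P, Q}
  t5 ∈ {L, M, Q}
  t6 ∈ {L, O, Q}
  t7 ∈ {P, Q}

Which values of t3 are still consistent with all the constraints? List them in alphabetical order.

The 7 variables draw from only 7 values {L, M, N, O, P, Q, R}, so each is used; only t2 can be N, hence t2 = N.
Among the 6 still-open variables, O fits only t6 (and all 6 values in {L, M, O, P, Q, R} must be used), so t6 = O.
The 2 variables t4 and t7 are confined to {P, Q}, which locks those values in; drop them from t3, t5.
No further eliminations apply; t3 can still be any of L, R.

L, R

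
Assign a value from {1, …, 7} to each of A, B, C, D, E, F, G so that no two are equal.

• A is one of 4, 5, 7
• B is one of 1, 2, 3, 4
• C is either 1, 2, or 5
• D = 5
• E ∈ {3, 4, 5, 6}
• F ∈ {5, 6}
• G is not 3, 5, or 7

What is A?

7

D has just one choice, so D = 5. So A, C, E, F can't be 5.
F's domain is down to {6}, so F = 6. Strike 6 from E, G.
The 5 still-open variables together cover exactly {1, 2, 3, 4, 7} — 5 values for 5 variables — and 7 appears only in A's list, so A = 7.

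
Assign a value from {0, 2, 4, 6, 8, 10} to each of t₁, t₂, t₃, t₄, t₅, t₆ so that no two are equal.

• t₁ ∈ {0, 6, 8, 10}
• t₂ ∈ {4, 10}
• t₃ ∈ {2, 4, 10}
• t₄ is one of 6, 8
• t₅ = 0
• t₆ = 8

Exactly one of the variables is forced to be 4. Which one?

t₂

t₅ must be 0 (only option left). So t₁ can't be 0.
That leaves t₆ = 8. Eliminate 8 elsewhere: t₁, t₄.
t₄'s domain is down to {6}, so t₄ = 6. Strike 6 from t₁.
t₁ has just one choice, so t₁ = 10. Remove 10 from t₂, t₃.
So 4 goes to t₂.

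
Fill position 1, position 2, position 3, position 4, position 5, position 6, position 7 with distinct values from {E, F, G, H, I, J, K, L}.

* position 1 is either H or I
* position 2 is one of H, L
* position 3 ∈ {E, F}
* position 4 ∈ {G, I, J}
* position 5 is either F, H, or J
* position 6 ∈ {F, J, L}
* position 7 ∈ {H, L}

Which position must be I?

position 1

The 7 variables together cover exactly {E, F, G, H, I, J, L} — 7 values for 7 variables — and E appears only in position 3's list, so position 3 = E.
The 6 still-open variables together cover exactly {F, G, H, I, J, L} — 6 values for 6 variables — and G appears only in position 4's list, so position 4 = G.
Among the 5 still-open variables, I fits only position 1 (and all 5 values in {F, H, I, J, L} must be used), so position 1 = I.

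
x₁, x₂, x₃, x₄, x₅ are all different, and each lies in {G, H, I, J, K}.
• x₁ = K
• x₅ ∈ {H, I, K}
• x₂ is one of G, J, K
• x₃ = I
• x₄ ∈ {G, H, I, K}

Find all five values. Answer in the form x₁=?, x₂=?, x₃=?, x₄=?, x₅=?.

x₁=K, x₂=J, x₃=I, x₄=G, x₅=H

x₁ must be K (only option left). Remove K from x₂, x₄, x₅.
x₃ must be I (only option left). So x₄, x₅ can't be I.
x₅'s domain is down to {H}, so x₅ = H. Remove H from x₄.
x₄'s domain is down to {G}, so x₄ = G. So x₂ can't be G.
x₂ has just one choice, so x₂ = J.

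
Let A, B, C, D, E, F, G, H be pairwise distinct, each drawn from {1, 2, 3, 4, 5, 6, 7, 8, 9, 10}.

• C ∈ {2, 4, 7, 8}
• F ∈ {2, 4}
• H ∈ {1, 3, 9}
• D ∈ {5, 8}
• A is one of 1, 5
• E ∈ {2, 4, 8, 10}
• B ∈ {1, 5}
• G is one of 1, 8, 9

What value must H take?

A and B between them cover only {1, 5} — a naked pair. Remove those values from D, G, H.
D's domain is down to {8}, so D = 8. Eliminate 8 elsewhere: C, E, G.
G must be 9 (only option left). Remove 9 from H.
So H = 3.

3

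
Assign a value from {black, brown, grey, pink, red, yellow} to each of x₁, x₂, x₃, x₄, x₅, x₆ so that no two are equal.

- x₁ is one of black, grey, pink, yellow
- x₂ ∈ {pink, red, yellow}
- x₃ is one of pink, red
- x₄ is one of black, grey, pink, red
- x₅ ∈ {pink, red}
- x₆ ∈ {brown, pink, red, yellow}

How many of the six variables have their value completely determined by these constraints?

Among the 6 variables, brown fits only x₆ (and all 6 values in {black, brown, grey, pink, red, yellow} must be used), so x₆ = brown.
The 2 variables x₃ and x₅ are confined to {pink, red}, which locks those values in; drop them from x₁, x₂, x₄.
x₂'s domain is down to {yellow}, so x₂ = yellow. So x₁ can't be yellow.
Determined: x₂=yellow, x₆=brown. The other variables each still have more than one consistent value. That makes 2.

2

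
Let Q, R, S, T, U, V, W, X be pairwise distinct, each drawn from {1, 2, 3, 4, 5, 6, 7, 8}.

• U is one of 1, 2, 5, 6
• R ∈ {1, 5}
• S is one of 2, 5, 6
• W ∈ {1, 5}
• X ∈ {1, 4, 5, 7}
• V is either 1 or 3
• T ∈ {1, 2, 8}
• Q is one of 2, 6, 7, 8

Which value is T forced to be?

8

Among the 8 variables, 3 fits only V (and all 8 values in {1, 2, 3, 4, 5, 6, 7, 8} must be used), so V = 3.
Among the 7 still-open variables, 4 fits only X (and all 7 values in {1, 2, 4, 5, 6, 7, 8} must be used), so X = 4.
The 6 still-open variables draw from only 6 values {1, 2, 5, 6, 7, 8}, so each is used; only Q can be 7, hence Q = 7.
Among the 5 still-open variables, 8 fits only T (and all 5 values in {1, 2, 5, 6, 8} must be used), so T = 8.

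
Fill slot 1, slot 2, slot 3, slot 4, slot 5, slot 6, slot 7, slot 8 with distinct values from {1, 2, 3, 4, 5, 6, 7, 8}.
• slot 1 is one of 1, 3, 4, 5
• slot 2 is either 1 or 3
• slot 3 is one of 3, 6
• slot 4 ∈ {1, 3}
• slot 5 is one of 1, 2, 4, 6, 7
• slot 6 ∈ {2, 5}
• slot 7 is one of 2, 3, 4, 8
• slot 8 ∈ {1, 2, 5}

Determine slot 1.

4

The 8 variables together cover exactly {1, 2, 3, 4, 5, 6, 7, 8} — 8 values for 8 variables — and 7 appears only in slot 5's list, so slot 5 = 7.
The 7 still-open variables draw from only 7 values {1, 2, 3, 4, 5, 6, 8}, so each is used; only slot 3 can be 6, hence slot 3 = 6.
Among the 6 still-open variables, 8 fits only slot 7 (and all 6 values in {1, 2, 3, 4, 5, 8} must be used), so slot 7 = 8.
The 5 still-open variables draw from only 5 values {1, 2, 3, 4, 5}, so each is used; only slot 1 can be 4, hence slot 1 = 4.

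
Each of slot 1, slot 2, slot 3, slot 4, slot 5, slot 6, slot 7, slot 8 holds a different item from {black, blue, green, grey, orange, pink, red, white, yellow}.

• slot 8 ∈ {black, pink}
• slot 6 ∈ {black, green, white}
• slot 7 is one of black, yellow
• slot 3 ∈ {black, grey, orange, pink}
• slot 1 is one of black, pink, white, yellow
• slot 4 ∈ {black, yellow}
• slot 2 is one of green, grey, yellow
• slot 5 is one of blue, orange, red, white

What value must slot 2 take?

grey

The 2 variables slot 4 and slot 7 are confined to {black, yellow}, which locks those values in; drop them from slot 1, slot 2, slot 3, slot 6, slot 8.
slot 8's domain is down to {pink}, so slot 8 = pink. Remove pink from slot 1, slot 3.
slot 1 must be white (only option left). Remove white from slot 5, slot 6.
That leaves slot 6 = green. So slot 2 can't be green.
So slot 2 = grey.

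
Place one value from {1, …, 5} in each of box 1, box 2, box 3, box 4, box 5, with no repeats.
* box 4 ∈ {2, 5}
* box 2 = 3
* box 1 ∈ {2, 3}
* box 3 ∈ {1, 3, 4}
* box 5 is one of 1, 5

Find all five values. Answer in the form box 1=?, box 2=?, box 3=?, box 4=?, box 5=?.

box 1=2, box 2=3, box 3=4, box 4=5, box 5=1

box 2 must be 3 (only option left). Remove 3 from box 1, box 3.
That leaves box 1 = 2. Remove 2 from box 4.
box 4 must be 5 (only option left). So box 5 can't be 5.
That leaves box 5 = 1. Strike 1 from box 3.
That leaves box 3 = 4.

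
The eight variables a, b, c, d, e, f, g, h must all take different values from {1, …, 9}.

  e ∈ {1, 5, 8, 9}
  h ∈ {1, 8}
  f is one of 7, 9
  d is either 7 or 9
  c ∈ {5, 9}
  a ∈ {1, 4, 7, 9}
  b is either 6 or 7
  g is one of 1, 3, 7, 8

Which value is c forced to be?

Among the 8 variables, 3 fits only g (and all 8 values in {1, 3, 4, 5, 6, 7, 8, 9} must be used), so g = 3.
Among the 7 still-open variables, 4 fits only a (and all 7 values in {1, 4, 5, 6, 7, 8, 9} must be used), so a = 4.
Among the 6 still-open variables, 6 fits only b (and all 6 values in {1, 5, 6, 7, 8, 9} must be used), so b = 6.
The 2 variables d and f are confined to {7, 9}, which locks those values in; drop them from c, e.
So c = 5.

5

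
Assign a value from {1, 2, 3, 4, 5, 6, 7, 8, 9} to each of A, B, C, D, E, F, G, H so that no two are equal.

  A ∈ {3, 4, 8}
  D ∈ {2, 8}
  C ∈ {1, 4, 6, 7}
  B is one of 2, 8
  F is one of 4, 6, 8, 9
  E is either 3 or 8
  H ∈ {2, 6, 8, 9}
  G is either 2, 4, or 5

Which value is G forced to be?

B and D between them cover only {2, 8} — a naked pair. Remove those values from A, E, F, G, H.
E must be 3 (only option left). Strike 3 from A.
A's domain is down to {4}, so A = 4. Remove 4 from C, F, G.
So G = 5.

5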